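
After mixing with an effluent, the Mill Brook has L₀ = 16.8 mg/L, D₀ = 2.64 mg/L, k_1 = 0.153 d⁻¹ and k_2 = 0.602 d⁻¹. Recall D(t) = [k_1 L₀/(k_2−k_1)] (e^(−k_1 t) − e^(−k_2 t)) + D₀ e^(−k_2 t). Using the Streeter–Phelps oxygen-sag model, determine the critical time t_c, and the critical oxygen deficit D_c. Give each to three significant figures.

t_c ≈ 1.67 d; D_c ≈ 3.31 mg/L

t_c = [1/(k_2−k_1)] ln[(k_2/k_1)(1 − D₀(k_2−k_1)/(k_1 L₀))]
= [1/(0.602−0.153)] ln[(0.602/0.153)(1 − 2.64×0.4490/(0.153×16.8))]
= (1/0.4490) ln[3.935 × 0.5388] = 2.227 × ln(2.120) = 2.227 × 0.7515 = 1.674 d.
L(t_c) = L₀ e^(−k_1 t_c) = 16.8 × 0.7741 = 13.00 mg/L, and at the critical point k_2 D_c = k_1 L, so D_c = (0.153/0.602) × 13.00 = 3.305 mg/L.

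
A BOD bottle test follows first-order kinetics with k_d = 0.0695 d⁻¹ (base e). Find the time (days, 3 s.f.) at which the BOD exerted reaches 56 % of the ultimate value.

y/L₀ = 1 − e^(−k_d t) = 0.56 ⇒ e^(−k_d t) = 0.440
t = −ln(0.440) / 0.0695 = 0.8210 / 0.0695 = 11.81 d.

t ≈ 11.8 d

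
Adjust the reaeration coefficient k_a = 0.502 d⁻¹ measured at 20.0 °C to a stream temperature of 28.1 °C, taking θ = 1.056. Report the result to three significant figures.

k_a ≈ 0.781 d⁻¹

k_a(T₂) = k_a(T₁) · θ^(T₂−T₁) = 0.502 × 1.056^(28.1−20.0)
= 0.502 × 1.056^8.10 = 0.502 × 1.555 = 0.7805 d⁻¹.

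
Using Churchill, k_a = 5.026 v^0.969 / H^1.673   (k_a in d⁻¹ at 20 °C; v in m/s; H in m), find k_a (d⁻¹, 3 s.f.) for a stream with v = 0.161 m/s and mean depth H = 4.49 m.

k_a ≈ 0.0694 d⁻¹

k_a = 5.026 × 0.161^0.969 / 4.49^1.673 = 5.026 × 0.1704 / 12.34 = 0.06941 d⁻¹.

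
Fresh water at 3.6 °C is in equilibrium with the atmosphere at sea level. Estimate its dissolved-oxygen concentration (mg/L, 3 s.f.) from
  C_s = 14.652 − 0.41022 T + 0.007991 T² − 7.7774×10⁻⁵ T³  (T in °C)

C_s = 14.652 − 0.41022×3.6 + 0.007991×3.6² − 7.7774×10⁻⁵×3.6³ = 13.28 mg/L.

C_s ≈ 13.3 mg/L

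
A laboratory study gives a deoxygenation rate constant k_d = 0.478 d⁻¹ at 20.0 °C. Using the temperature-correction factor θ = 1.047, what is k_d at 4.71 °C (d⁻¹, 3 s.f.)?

k_d(T₂) = k_d(T₁) · θ^(T₂−T₁) = 0.478 × 1.047^(4.71−20.0)
= 0.478 × 1.047^-15.3 = 0.478 × 0.4955 = 0.2368 d⁻¹.

k_d ≈ 0.237 d⁻¹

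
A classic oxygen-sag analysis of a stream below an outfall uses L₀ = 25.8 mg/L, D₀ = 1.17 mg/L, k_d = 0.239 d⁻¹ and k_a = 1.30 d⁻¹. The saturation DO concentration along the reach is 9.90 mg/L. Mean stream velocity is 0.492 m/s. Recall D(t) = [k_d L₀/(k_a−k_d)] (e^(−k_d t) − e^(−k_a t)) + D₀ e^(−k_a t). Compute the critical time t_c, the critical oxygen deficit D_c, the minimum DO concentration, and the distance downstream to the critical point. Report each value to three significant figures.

t_c ≈ 1.38 d; D_c ≈ 3.41 mg/L; min DO ≈ 6.49 mg/L; x_c ≈ 58.8 km

At the critical point dD/dt = 0, so k_d L₀ e^(−k_d t) = k_a D. Substituting D(t) from the Streeter–Phelps equation and solving for t gives
t_c = ln[(k_a/k_d)(1 − D₀(k_a−k_d)/(k_d L₀))] / (k_a−k_d).
Here k_a−k_d = 1.061 d⁻¹ and 1 − D₀(k_a−k_d)/(k_d L₀) = 1 − 1.17×1.061/(0.239×25.8) = 0.7987, so
t_c = ln(5.439 × 0.7987) / 1.061 = 1.469 / 1.061 = 1.384 d.
L(t_c) = L₀ e^(−k_d t_c) = 25.8 × 0.7183 = 18.53 mg/L, and at the critical point k_a D_c = k_d L, so D_c = (0.239/1.30) × 18.53 = 3.407 mg/L.
Minimum DO = C_s − D_c = 9.90 − 3.407 = 6.493 mg/L.
x_c = v t_c = 0.492 m/s × 1.384 d × 86400 s/d = 58850 m ≈ 58.8 km.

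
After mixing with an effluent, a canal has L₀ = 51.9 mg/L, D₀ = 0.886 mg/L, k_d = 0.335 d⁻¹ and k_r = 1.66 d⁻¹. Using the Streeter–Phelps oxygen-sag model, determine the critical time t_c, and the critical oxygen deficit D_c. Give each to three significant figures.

t_c ≈ 1.16 d; D_c ≈ 7.11 mg/L

At the critical point dD/dt = 0, so k_d L₀ e^(−k_d t) = k_r D. Substituting D(t) from the Streeter–Phelps equation and solving for t gives
t_c = ln[(k_r/k_d)(1 − D₀(k_r−k_d)/(k_d L₀))] / (k_r−k_d).
Here k_r−k_d = 1.325 d⁻¹ and 1 − D₀(k_r−k_d)/(k_d L₀) = 1 − 0.886×1.325/(0.335×51.9) = 0.9325, so
t_c = ln(4.955 × 0.9325) / 1.325 = 1.531 / 1.325 = 1.155 d.
D_c = (k_d/k_r) L₀ e^(−k_d t_c) = (0.335/1.66) × 51.9 × e^(−0.335×1.155) = 0.2018 × 51.9 × 0.6791 = 7.113 mg/L.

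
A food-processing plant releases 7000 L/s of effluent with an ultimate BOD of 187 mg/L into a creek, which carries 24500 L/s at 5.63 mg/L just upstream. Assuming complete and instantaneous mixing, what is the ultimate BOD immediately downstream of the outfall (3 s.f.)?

Flow-weighted mixing: C = (Q_r C_r + Q_w C_w)/(Q_r + Q_w)
= (24500×5.63 + 7000×187)/(24500 + 7000) = 1.447×10^6/31500 = 45.93 mg/L.

45.9 mg/L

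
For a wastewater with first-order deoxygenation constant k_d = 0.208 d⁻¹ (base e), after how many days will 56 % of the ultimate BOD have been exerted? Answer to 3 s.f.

t ≈ 3.95 d

y/L₀ = 1 − e^(−k_d t) = 0.56 ⇒ e^(−k_d t) = 0.440
t = −ln(0.440) / 0.208 = 0.8210 / 0.208 = 3.947 d.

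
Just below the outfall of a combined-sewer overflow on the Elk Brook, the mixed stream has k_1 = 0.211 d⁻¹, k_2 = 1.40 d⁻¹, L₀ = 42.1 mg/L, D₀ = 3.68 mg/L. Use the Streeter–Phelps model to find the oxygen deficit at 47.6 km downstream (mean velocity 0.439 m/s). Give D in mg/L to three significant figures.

D ≈ 5.08 mg/L

Travel time t = x/v = 47.6 km / (0.439 m/s) = 47600 m / 0.439 m/s = 108400 s = 1.255 d.
k_1 L₀/(k_2−k_1) = 0.211×42.1/(1.40−0.211) = 8.883/1.189 = 7.471 mg/L.
e^(−k_1 t) = e^(−0.211×1.255) = 0.7674; e^(−k_2 t) = e^(−1.40×1.255) = 0.1726.
D = 7.471 × (0.7674 − 0.1726) + 3.68 × 0.1726 = 4.444 + 0.6351 = 5.079 mg/L.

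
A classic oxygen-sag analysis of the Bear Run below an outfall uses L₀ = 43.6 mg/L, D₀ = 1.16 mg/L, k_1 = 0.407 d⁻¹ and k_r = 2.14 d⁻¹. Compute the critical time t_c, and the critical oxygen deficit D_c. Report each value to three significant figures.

t_c ≈ 0.888 d; D_c ≈ 5.78 mg/L

With k_r/k_1 = 5.258 and 1 − D₀(k_r−k_1)/(k_1 L₀) = 0.8867,
t_c = ln(5.258 × 0.8867) / (2.14 − 0.407) = ln(4.662) / 1.733 = 1.540/1.733 = 0.8884 d.
D_c = (k_1/k_r) L₀ e^(−k_1 t_c) = (0.407/2.14) × 43.6 × e^(−0.407×0.8884) = 0.1902 × 43.6 × 0.6966 = 5.776 mg/L.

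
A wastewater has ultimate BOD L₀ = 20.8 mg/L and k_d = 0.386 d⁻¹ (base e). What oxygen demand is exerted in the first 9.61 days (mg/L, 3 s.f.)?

y_t = L₀(1 − e^(−k_d t)) = 20.8 × (1 − e^(−0.386×9.61))
= 20.8 × (1 − 0.02449) = 20.8 × 0.9755 = 20.29 mg/L.

y ≈ 20.3 mg/L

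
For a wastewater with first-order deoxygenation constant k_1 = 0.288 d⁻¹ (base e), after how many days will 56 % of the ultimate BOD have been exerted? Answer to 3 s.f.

y/L₀ = 1 − e^(−k_1 t) = 0.56 ⇒ e^(−k_1 t) = 0.440
t = −ln(0.440) / 0.288 = 0.8210 / 0.288 = 2.851 d.

t ≈ 2.85 d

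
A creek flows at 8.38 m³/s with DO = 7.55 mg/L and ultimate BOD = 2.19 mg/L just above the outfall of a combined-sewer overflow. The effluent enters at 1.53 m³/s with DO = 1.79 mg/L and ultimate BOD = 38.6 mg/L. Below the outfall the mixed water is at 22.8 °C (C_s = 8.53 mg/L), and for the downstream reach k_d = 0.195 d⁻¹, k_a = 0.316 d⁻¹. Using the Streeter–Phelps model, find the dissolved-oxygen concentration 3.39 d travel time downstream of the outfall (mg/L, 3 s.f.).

DO ≈ 5.70 mg/L

Mixed DO = (8.38×7.55 + 1.53×1.79)/(8.38+1.53) = 66.01/9.910 = 6.661 mg/L.
Mixed L₀ = (8.38×2.19 + 1.53×38.6)/(9.910) = 77.41/9.910 = 7.811 mg/L.
Initial deficit D₀ = C_s − DO₀ = 8.53 − 6.661 = 1.869 mg/L.
D(3.39) = [0.195×7.811/(0.316−0.195)](e^(−0.195×3.39) − e^(−0.316×3.39)) + 1.869 e^(−0.316×3.39)
= 12.59 × (0.5163 − 0.3426) + 1.869 × 0.3426 = 2.827 mg/L.
DO = 8.53 − 2.827 = 5.703 mg/L.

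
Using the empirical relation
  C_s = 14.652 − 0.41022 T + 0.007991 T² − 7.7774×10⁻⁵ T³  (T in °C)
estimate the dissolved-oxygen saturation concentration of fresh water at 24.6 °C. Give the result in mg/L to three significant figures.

C_s = 14.652 − 0.41022×24.6 + 0.007991×24.6² − 7.7774×10⁻⁵×24.6³ = 8.239 mg/L.

C_s ≈ 8.24 mg/L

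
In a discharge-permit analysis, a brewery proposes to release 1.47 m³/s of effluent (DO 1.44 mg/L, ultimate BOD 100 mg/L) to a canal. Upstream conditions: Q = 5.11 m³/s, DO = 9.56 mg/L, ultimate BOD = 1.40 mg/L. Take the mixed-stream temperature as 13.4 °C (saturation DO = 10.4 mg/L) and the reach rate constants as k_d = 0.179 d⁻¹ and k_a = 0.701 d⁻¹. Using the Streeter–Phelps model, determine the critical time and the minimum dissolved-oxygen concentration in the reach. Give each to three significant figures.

Mixed DO = (5.11×9.56 + 1.47×1.44)/(5.11+1.47) = 50.97/6.580 = 7.746 mg/L.
Mixed L₀ = (5.11×1.40 + 1.47×100)/(6.580) = 154.2/6.580 = 23.43 mg/L.
Initial deficit D₀ = C_s − DO₀ = 10.4 − 7.746 = 2.654 mg/L.
t_c = (1/0.5220) ln[(0.701/0.179)(1 − 2.654×0.5220/(0.179×23.43))] = 1.916 × ln(2.622) = 1.847 d.
D_c = (0.179/0.701) × 23.43 × e^(−0.179×1.847) = 0.2553 × 23.43 × 0.7185 = 4.298 mg/L.
Minimum DO = 10.4 − 4.298 = 6.102 mg/L.

t_c ≈ 1.85 d; minimum DO ≈ 6.10 mg/L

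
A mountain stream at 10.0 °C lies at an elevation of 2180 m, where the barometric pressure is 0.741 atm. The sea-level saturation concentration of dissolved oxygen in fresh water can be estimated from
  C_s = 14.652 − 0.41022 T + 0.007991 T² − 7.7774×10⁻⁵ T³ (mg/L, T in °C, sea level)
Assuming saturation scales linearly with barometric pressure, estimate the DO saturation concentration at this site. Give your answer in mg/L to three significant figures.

At sea level: C_s = 14.652 − 0.41022×10.0 + 0.007991×10.0² − 7.7774×10⁻⁵×10.0³ = 11.27 mg/L.
Pressure correction: C_s' = 11.27 × 0.741 = 8.352 mg/L.

C_s ≈ 8.35 mg/L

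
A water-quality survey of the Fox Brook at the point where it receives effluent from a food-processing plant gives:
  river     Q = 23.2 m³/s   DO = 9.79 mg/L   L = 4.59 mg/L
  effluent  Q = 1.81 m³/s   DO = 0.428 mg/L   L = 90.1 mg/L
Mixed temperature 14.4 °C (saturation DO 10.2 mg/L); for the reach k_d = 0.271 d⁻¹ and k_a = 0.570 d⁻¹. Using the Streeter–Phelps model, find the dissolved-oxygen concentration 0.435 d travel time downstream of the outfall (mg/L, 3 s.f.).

Mixed DO = (23.2×9.79 + 1.81×0.428)/(23.2+1.81) = 227.9/25.01 = 9.112 mg/L.
Mixed L₀ = (23.2×4.59 + 1.81×90.1)/(25.01) = 269.6/25.01 = 10.78 mg/L.
Initial deficit D₀ = C_s − DO₀ = 10.2 − 9.112 = 1.088 mg/L.
D(0.435) = [0.271×10.78/(0.570−0.271)](e^(−0.271×0.435) − e^(−0.570×0.435)) + 1.088 e^(−0.570×0.435)
= 9.769 × (0.8888 − 0.7804) + 1.088 × 0.7804 = 1.908 mg/L.
DO = 10.2 − 1.908 = 8.292 mg/L.

DO ≈ 8.29 mg/L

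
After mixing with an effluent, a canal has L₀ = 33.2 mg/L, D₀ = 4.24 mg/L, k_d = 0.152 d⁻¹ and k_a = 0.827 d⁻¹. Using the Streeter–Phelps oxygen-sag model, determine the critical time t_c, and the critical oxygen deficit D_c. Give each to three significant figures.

t_c ≈ 1.27 d; D_c ≈ 5.03 mg/L

t_c = [1/(k_a−k_d)] ln[(k_a/k_d)(1 − D₀(k_a−k_d)/(k_d L₀))]
= [1/(0.827−0.152)] ln[(0.827/0.152)(1 − 4.24×0.6750/(0.152×33.2))]
= (1/0.6750) ln[5.441 × 0.4329] = 1.481 × ln(2.355) = 1.481 × 0.8566 = 1.269 d.
D_c = (k_d/k_a) L₀ e^(−k_d t_c) = (0.152/0.827) × 33.2 × e^(−0.152×1.269) = 0.1838 × 33.2 × 0.8246 = 5.032 mg/L.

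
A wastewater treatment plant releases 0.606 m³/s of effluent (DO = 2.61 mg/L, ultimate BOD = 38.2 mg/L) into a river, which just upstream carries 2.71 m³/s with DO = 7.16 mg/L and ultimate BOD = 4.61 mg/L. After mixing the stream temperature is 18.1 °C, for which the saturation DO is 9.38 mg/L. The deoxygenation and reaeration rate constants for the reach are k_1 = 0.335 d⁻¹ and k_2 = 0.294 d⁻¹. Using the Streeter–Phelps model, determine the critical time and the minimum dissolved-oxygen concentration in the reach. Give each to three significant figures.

t_c ≈ 2.35 d; minimum DO ≈ 3.81 mg/L

Mixed DO = (2.71×7.16 + 0.606×2.61)/(2.71+0.606) = 20.99/3.316 = 6.328 mg/L.
Mixed L₀ = (2.71×4.61 + 0.606×38.2)/(3.316) = 35.64/3.316 = 10.75 mg/L.
Initial deficit D₀ = C_s − DO₀ = 9.38 − 6.328 = 3.052 mg/L.
t_c = (1/-0.04100) ln[(0.294/0.335)(1 − 3.052×-0.04100/(0.335×10.75))] = -24.39 × ln(0.9081) = 2.351 d.
D_c = (0.335/0.294) × 10.75 × e^(−0.335×2.351) = 1.139 × 10.75 × 0.4549 = 5.572 mg/L.
Minimum DO = 9.38 − 5.572 = 3.808 mg/L.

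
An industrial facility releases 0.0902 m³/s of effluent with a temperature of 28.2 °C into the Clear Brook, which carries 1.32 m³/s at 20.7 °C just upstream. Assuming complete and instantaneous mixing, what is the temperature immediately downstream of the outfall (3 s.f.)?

21.2 °C

Flow-weighted mixing: C = (Q_r C_r + Q_w C_w)/(Q_r + Q_w)
= (1.32×20.7 + 0.0902×28.2)/(1.32 + 0.0902) = 29.87/1.410 = 21.18 °C.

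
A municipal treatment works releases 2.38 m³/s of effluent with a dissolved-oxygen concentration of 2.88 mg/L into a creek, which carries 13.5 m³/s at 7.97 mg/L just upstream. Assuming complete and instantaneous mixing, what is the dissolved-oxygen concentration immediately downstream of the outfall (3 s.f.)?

Flow-weighted mixing: C = (Q_r C_r + Q_w C_w)/(Q_r + Q_w)
= (13.5×7.97 + 2.38×2.88)/(13.5 + 2.38) = 114.4/15.88 = 7.207 mg/L.

7.21 mg/L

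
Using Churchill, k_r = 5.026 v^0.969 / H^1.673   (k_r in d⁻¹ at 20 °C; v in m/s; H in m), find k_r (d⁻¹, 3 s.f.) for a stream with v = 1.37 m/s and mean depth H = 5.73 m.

k_r ≈ 0.368 d⁻¹

k_r = 5.026 × 1.37^0.969 / 5.73^1.673 = 5.026 × 1.357 / 18.55 = 0.3675 d⁻¹.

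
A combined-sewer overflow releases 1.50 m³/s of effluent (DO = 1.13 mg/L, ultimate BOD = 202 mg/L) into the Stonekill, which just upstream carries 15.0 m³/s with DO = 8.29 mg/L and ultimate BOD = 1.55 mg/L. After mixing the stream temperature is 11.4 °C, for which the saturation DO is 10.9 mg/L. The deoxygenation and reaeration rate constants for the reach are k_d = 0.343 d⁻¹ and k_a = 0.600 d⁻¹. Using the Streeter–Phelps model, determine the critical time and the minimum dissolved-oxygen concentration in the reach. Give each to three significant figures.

t_c ≈ 1.66 d; minimum DO ≈ 4.51 mg/L

Mixed DO = (15.0×8.29 + 1.50×1.13)/(15.0+1.50) = 126.0/16.50 = 7.639 mg/L.
Mixed L₀ = (15.0×1.55 + 1.50×202)/(16.50) = 326.2/16.50 = 19.77 mg/L.
Initial deficit D₀ = C_s − DO₀ = 10.9 − 7.639 = 3.261 mg/L.
t_c = (1/0.2570) ln[(0.600/0.343)(1 − 3.261×0.2570/(0.343×19.77))] = 3.891 × ln(1.533) = 1.663 d.
D_c = (0.343/0.600) × 19.77 × e^(−0.343×1.663) = 0.5717 × 19.77 × 0.5654 = 6.391 mg/L.
Minimum DO = 10.9 − 6.391 = 4.509 mg/L.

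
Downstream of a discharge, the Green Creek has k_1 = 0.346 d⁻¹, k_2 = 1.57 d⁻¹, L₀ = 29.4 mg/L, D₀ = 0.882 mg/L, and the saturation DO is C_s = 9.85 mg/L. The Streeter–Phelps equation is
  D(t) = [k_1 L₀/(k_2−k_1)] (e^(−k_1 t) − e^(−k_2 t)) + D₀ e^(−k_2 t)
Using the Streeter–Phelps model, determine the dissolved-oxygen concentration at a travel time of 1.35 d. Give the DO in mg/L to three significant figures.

k_1 L₀/(k_2−k_1) = 0.346×29.4/(1.57−0.346) = 10.17/1.224 = 8.311 mg/L.
e^(−k_1 t) = e^(−0.346×1.350) = 0.6268; e^(−k_2 t) = e^(−1.57×1.350) = 0.1201.
D = 8.311 × (0.6268 − 0.1201) + 0.882 × 0.1201 = 4.211 + 0.1059 = 4.317 mg/L.
DO = C_s − D = 9.85 − 4.317 = 5.533 mg/L.

DO ≈ 5.53 mg/L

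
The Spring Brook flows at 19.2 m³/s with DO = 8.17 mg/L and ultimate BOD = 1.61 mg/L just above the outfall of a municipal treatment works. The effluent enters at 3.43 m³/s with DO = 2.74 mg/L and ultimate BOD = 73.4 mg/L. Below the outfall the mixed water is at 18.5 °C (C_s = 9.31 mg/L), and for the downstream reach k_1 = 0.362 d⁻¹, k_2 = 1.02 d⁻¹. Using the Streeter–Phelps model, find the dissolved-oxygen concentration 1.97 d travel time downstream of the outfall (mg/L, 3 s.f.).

Mixed DO = (19.2×8.17 + 3.43×2.74)/(19.2+3.43) = 166.3/22.63 = 7.347 mg/L.
Mixed L₀ = (19.2×1.61 + 3.43×73.4)/(22.63) = 282.7/22.63 = 12.49 mg/L.
Initial deficit D₀ = C_s − DO₀ = 9.31 − 7.347 = 1.963 mg/L.
D(1.97) = [0.362×12.49/(1.02−0.362)](e^(−0.362×1.97) − e^(−1.02×1.97)) + 1.963 e^(−1.02×1.97)
= 6.872 × (0.4901 − 0.1341) + 1.963 × 0.1341 = 2.710 mg/L.
DO = 9.31 − 2.710 = 6.600 mg/L.

DO ≈ 6.60 mg/L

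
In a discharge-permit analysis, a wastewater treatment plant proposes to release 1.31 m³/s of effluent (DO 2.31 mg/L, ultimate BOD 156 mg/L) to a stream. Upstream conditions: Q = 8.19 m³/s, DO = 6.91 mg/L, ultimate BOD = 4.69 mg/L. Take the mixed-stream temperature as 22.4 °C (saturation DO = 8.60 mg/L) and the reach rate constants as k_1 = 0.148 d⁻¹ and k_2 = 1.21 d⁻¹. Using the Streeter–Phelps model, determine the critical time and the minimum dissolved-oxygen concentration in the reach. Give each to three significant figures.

t_c ≈ 0.983 d; minimum DO ≈ 5.90 mg/L

Mixed DO = (8.19×6.91 + 1.31×2.31)/(8.19+1.31) = 59.62/9.500 = 6.276 mg/L.
Mixed L₀ = (8.19×4.69 + 1.31×156)/(9.500) = 242.8/9.500 = 25.55 mg/L.
Initial deficit D₀ = C_s − DO₀ = 8.60 − 6.276 = 2.324 mg/L.
t_c = (1/1.062) ln[(1.21/0.148)(1 − 2.324×1.062/(0.148×25.55))] = 0.9416 × ln(2.840) = 0.9828 d.
D_c = (0.148/1.21) × 25.55 × e^(−0.148×0.9828) = 0.1223 × 25.55 × 0.8646 = 2.703 mg/L.
Minimum DO = 8.60 − 2.703 = 5.897 mg/L.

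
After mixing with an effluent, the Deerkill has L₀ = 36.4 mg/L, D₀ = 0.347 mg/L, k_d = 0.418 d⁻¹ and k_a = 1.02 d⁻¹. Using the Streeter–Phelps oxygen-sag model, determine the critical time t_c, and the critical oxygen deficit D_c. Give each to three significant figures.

t_c ≈ 1.46 d; D_c ≈ 8.11 mg/L

At the critical point dD/dt = 0, so k_d L₀ e^(−k_d t) = k_a D. Substituting D(t) from the Streeter–Phelps equation and solving for t gives
t_c = ln[(k_a/k_d)(1 − D₀(k_a−k_d)/(k_d L₀))] / (k_a−k_d).
Here k_a−k_d = 0.6020 d⁻¹ and 1 − D₀(k_a−k_d)/(k_d L₀) = 1 − 0.347×0.6020/(0.418×36.4) = 0.9863, so
t_c = ln(2.440 × 0.9863) / 0.6020 = 0.8783 / 0.6020 = 1.459 d.
L(t_c) = L₀ e^(−k_d t_c) = 36.4 × 0.5435 = 19.78 mg/L, and at the critical point k_a D_c = k_d L, so D_c = (0.418/1.02) × 19.78 = 8.107 mg/L.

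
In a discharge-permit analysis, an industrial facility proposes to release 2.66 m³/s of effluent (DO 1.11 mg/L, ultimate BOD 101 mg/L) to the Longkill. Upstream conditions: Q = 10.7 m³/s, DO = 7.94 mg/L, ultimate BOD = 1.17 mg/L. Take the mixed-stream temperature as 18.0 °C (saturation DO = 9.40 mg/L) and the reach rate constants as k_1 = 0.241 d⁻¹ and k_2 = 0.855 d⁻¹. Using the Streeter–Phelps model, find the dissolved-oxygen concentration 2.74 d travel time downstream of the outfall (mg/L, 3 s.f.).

Mixed DO = (10.7×7.94 + 2.66×1.11)/(10.7+2.66) = 87.91/13.36 = 6.580 mg/L.
Mixed L₀ = (10.7×1.17 + 2.66×101)/(13.36) = 281.2/13.36 = 21.05 mg/L.
Initial deficit D₀ = C_s − DO₀ = 9.40 − 6.580 = 2.820 mg/L.
D(2.74) = [0.241×21.05/(0.855−0.241)](e^(−0.241×2.74) − e^(−0.855×2.74)) + 2.820 e^(−0.855×2.74)
= 8.261 × (0.5167 − 0.09607) + 2.820 × 0.09607 = 3.745 mg/L.
DO = 9.40 − 3.745 = 5.655 mg/L.

DO ≈ 5.65 mg/L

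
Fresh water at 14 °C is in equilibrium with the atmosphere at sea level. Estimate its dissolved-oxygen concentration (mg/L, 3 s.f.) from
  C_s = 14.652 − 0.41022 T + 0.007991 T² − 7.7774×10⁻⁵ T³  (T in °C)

C_s ≈ 10.3 mg/L

C_s = 14.652 − 0.41022×14 + 0.007991×14² − 7.7774×10⁻⁵×14³ = 10.26 mg/L.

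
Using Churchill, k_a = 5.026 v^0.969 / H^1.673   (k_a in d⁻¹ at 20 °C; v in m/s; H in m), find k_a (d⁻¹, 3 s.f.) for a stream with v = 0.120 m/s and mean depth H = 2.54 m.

k_a = 5.026 × 0.120^0.969 / 2.54^1.673 = 5.026 × 0.1282 / 4.756 = 0.1354 d⁻¹.

k_a ≈ 0.135 d⁻¹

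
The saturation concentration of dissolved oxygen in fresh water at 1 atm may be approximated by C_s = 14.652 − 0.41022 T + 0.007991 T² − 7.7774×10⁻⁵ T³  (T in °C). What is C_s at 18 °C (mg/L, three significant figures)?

C_s = 14.652 − 0.41022×18 + 0.007991×18² − 7.7774×10⁻⁵×18³ = 9.404 mg/L.

C_s ≈ 9.40 mg/L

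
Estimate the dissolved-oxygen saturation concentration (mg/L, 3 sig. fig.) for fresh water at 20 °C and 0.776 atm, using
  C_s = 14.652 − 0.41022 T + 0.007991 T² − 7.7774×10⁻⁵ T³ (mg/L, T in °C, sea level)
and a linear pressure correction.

At sea level: C_s = 14.652 − 0.41022×20 + 0.007991×20² − 7.7774×10⁻⁵×20³ = 9.022 mg/L.
Pressure correction: C_s' = 9.022 × 0.776 = 7.001 mg/L.

C_s ≈ 7.00 mg/L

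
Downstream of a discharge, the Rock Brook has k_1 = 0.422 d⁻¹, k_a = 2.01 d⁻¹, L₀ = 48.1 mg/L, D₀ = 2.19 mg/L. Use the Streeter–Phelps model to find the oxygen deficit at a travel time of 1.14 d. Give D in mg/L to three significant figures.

k_1 L₀/(k_a−k_1) = 0.422×48.1/(2.01−0.422) = 20.30/1.588 = 12.78 mg/L.
e^(−k_1 t) = e^(−0.422×1.140) = 0.6181; e^(−k_a t) = e^(−2.01×1.140) = 0.1011.
D = 12.78 × (0.6181 − 0.1011) + 2.19 × 0.1011 = 6.608 + 0.2215 = 6.830 mg/L.

D ≈ 6.83 mg/L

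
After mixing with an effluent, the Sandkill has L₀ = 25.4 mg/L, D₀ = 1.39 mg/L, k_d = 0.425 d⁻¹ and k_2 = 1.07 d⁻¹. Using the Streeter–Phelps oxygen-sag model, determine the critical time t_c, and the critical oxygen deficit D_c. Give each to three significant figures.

At the critical point dD/dt = 0, so k_d L₀ e^(−k_d t) = k_2 D. Substituting D(t) from the Streeter–Phelps equation and solving for t gives
t_c = ln[(k_2/k_d)(1 − D₀(k_2−k_d)/(k_d L₀))] / (k_2−k_d).
Here k_2−k_d = 0.6450 d⁻¹ and 1 − D₀(k_2−k_d)/(k_d L₀) = 1 − 1.39×0.6450/(0.425×25.4) = 0.9169, so
t_c = ln(2.518 × 0.9169) / 0.6450 = 0.8366 / 0.6450 = 1.297 d.
L(t_c) = L₀ e^(−k_d t_c) = 25.4 × 0.5762 = 14.64 mg/L, and at the critical point k_2 D_c = k_d L, so D_c = (0.425/1.07) × 14.64 = 5.813 mg/L.

t_c ≈ 1.30 d; D_c ≈ 5.81 mg/L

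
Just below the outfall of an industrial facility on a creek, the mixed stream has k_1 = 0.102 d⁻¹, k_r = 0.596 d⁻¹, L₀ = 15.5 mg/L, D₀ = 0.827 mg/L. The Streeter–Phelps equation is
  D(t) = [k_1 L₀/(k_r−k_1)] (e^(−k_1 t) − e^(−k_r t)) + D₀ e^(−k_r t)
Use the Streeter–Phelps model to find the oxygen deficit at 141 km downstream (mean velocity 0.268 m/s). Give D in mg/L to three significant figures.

D ≈ 1.66 mg/L

Travel time t = x/v = 141 km / (0.268 m/s) = 141000 m / 0.268 m/s = 526100 s = 6.089 d.
k_1 L₀/(k_r−k_1) = 0.102×15.5/(0.596−0.102) = 1.581/0.4940 = 3.200 mg/L.
e^(−k_1 t) = e^(−0.102×6.089) = 0.5373; e^(−k_r t) = e^(−0.596×6.089) = 0.02654.
D = 3.200 × (0.5373 − 0.02654) + 0.827 × 0.02654 = 1.635 + 0.02195 = 1.657 mg/L.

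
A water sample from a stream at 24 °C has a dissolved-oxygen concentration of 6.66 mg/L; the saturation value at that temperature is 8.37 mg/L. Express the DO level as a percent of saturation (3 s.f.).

% saturation = C/C_s × 100 = 6.66/8.37 × 100 = 79.6 %.

79.6 % saturation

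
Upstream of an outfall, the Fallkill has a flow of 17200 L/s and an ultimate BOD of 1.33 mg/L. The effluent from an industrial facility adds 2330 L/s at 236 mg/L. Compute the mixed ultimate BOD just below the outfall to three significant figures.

Flow-weighted mixing: C = (Q_r C_r + Q_w C_w)/(Q_r + Q_w)
= (17200×1.33 + 2330×236)/(17200 + 2330) = 572800/19530 = 29.33 mg/L.

29.3 mg/L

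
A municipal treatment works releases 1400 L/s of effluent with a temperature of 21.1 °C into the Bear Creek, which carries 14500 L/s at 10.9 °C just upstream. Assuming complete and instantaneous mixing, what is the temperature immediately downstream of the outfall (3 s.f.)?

11.8 °C

Flow-weighted mixing: C = (Q_r C_r + Q_w C_w)/(Q_r + Q_w)
= (14500×10.9 + 1400×21.1)/(14500 + 1400) = 187600/15900 = 11.80 °C.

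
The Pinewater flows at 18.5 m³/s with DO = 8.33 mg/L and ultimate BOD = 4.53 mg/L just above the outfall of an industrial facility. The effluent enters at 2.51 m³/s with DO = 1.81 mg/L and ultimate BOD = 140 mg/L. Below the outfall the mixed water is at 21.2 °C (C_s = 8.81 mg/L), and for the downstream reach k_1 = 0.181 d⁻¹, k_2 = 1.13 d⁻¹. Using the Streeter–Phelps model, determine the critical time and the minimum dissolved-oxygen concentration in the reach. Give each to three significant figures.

Mixed DO = (18.5×8.33 + 2.51×1.81)/(18.5+2.51) = 158.6/21.01 = 7.551 mg/L.
Mixed L₀ = (18.5×4.53 + 2.51×140)/(21.01) = 435.2/21.01 = 20.71 mg/L.
Initial deficit D₀ = C_s − DO₀ = 8.81 − 7.551 = 1.259 mg/L.
t_c = (1/0.9490) ln[(1.13/0.181)(1 − 1.259×0.9490/(0.181×20.71))] = 1.054 × ln(4.254) = 1.526 d.
D_c = (0.181/1.13) × 20.71 × e^(−0.181×1.526) = 0.1602 × 20.71 × 0.7587 = 2.517 mg/L.
Minimum DO = 8.81 − 2.517 = 6.293 mg/L.

t_c ≈ 1.53 d; minimum DO ≈ 6.29 mg/L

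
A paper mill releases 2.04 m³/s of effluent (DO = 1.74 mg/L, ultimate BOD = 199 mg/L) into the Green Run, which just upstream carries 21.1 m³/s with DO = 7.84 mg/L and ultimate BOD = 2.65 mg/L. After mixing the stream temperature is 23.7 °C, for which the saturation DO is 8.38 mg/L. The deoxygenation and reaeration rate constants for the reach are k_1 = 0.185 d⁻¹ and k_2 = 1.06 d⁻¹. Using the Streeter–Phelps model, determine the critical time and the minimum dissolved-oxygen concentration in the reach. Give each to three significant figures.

t_c ≈ 1.66 d; minimum DO ≈ 5.82 mg/L

Mixed DO = (21.1×7.84 + 2.04×1.74)/(21.1+2.04) = 169.0/23.14 = 7.302 mg/L.
Mixed L₀ = (21.1×2.65 + 2.04×199)/(23.14) = 461.9/23.14 = 19.96 mg/L.
Initial deficit D₀ = C_s − DO₀ = 8.38 − 7.302 = 1.078 mg/L.
t_c = (1/0.8750) ln[(1.06/0.185)(1 − 1.078×0.8750/(0.185×19.96))] = 1.143 × ln(4.266) = 1.658 d.
D_c = (0.185/1.06) × 19.96 × e^(−0.185×1.658) = 0.1745 × 19.96 × 0.7358 = 2.563 mg/L.
Minimum DO = 8.38 − 2.563 = 5.817 mg/L.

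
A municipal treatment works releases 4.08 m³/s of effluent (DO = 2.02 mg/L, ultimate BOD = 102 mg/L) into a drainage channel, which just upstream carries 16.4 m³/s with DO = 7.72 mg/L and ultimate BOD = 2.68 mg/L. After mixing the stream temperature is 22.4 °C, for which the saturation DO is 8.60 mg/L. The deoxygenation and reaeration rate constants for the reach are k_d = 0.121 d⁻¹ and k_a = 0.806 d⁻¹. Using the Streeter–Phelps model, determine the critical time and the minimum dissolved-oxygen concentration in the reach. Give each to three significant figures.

t_c ≈ 1.73 d; minimum DO ≈ 5.87 mg/L

Mixed DO = (16.4×7.72 + 4.08×2.02)/(16.4+4.08) = 134.8/20.48 = 6.584 mg/L.
Mixed L₀ = (16.4×2.68 + 4.08×102)/(20.48) = 460.1/20.48 = 22.47 mg/L.
Initial deficit D₀ = C_s − DO₀ = 8.60 − 6.584 = 2.016 mg/L.
t_c = (1/0.6850) ln[(0.806/0.121)(1 − 2.016×0.6850/(0.121×22.47))] = 1.460 × ln(3.278) = 1.733 d.
D_c = (0.121/0.806) × 22.47 × e^(−0.121×1.733) = 0.1501 × 22.47 × 0.8108 = 2.735 mg/L.
Minimum DO = 8.60 − 2.735 = 5.865 mg/L.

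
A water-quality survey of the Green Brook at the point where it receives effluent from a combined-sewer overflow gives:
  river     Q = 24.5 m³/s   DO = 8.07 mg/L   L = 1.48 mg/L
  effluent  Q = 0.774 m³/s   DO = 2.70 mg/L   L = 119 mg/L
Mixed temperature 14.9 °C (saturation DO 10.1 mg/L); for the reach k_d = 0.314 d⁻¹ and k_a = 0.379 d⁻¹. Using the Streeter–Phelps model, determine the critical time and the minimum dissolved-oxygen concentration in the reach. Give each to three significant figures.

t_c ≈ 1.45 d; minimum DO ≈ 7.43 mg/L

Mixed DO = (24.5×8.07 + 0.774×2.70)/(24.5+0.774) = 199.8/25.27 = 7.906 mg/L.
Mixed L₀ = (24.5×1.48 + 0.774×119)/(25.27) = 128.4/25.27 = 5.079 mg/L.
Initial deficit D₀ = C_s − DO₀ = 10.1 − 7.906 = 2.194 mg/L.
t_c = (1/0.06500) ln[(0.379/0.314)(1 − 2.194×0.06500/(0.314×5.079))] = 15.38 × ln(1.099) = 1.453 d.
D_c = (0.314/0.379) × 5.079 × e^(−0.314×1.453) = 0.8285 × 5.079 × 0.6337 = 2.666 mg/L.
Minimum DO = 10.1 − 2.666 = 7.434 mg/L.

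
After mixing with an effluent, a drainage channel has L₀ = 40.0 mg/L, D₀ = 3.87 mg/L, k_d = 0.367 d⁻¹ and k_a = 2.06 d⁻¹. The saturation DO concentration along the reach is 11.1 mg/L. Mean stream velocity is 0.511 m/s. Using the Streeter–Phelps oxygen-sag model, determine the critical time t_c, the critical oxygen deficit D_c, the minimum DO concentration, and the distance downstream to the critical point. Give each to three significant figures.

With k_a/k_d = 5.613 and 1 − D₀(k_a−k_d)/(k_d L₀) = 0.5537,
t_c = ln(5.613 × 0.5537) / (2.06 − 0.367) = ln(3.108) / 1.693 = 1.134/1.693 = 0.6698 d.
D_c = (k_d/k_a) L₀ e^(−k_d t_c) = (0.367/2.06) × 40.0 × e^(−0.367×0.6698) = 0.1782 × 40.0 × 0.7821 = 5.573 mg/L.
Minimum DO = C_s − D_c = 11.1 − 5.573 = 5.527 mg/L.
x_c = v t_c = 0.511 m/s × 0.6698 d × 86400 s/d = 29570 m ≈ 29.6 km.

t_c ≈ 0.670 d; D_c ≈ 5.57 mg/L; min DO ≈ 5.53 mg/L; x_c ≈ 29.6 km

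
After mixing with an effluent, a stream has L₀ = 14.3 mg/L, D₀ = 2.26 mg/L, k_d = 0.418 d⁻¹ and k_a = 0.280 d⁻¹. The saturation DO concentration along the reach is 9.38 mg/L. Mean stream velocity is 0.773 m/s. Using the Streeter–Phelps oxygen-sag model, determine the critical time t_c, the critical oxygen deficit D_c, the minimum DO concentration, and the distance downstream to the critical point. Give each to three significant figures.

At the critical point dD/dt = 0, so k_d L₀ e^(−k_d t) = k_a D. Substituting D(t) from the Streeter–Phelps equation and solving for t gives
t_c = ln[(k_a/k_d)(1 − D₀(k_a−k_d)/(k_d L₀))] / (k_a−k_d).
Here k_a−k_d = -0.1380 d⁻¹ and 1 − D₀(k_a−k_d)/(k_d L₀) = 1 − 2.26×-0.1380/(0.418×14.3) = 1.052, so
t_c = ln(0.6699 × 1.052) / -0.1380 = -0.3498 / -0.1380 = 2.535 d.
D_c = (k_d/k_a) L₀ e^(−k_d t_c) = (0.418/0.280) × 14.3 × e^(−0.418×2.535) = 1.493 × 14.3 × 0.3466 = 7.399 mg/L.
Minimum DO = C_s − D_c = 9.38 − 7.399 = 1.981 mg/L.
x_c = v t_c = 0.773 m/s × 2.535 d × 86400 s/d = 169300 m ≈ 169 km.

t_c ≈ 2.54 d; D_c ≈ 7.40 mg/L; min DO ≈ 1.98 mg/L; x_c ≈ 169 km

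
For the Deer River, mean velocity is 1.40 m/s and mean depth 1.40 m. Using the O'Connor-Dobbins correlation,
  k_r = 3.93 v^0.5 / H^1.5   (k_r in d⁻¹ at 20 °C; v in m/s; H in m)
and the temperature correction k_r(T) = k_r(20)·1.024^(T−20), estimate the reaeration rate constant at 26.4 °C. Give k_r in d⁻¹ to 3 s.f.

k_r(20) = 3.93 × 1.40^0.5 / 1.40^1.5 = 3.93 × 1.183 / 1.657 = 2.807 d⁻¹.
k_r(26.4) = 2.807 × 1.024^(26.4−20) = 2.807 × 1.164 = 3.267 d⁻¹.

k_r ≈ 3.27 d⁻¹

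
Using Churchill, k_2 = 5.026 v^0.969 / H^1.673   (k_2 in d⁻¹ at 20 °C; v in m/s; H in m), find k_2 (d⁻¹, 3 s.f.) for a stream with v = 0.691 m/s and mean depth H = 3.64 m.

k_2 = 5.026 × 0.691^0.969 / 3.64^1.673 = 5.026 × 0.6990 / 8.684 = 0.4045 d⁻¹.

k_2 ≈ 0.405 d⁻¹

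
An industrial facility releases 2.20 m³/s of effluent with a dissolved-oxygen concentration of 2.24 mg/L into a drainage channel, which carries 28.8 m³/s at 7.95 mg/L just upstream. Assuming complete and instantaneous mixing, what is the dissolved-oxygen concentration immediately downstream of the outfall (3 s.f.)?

Flow-weighted mixing: C = (Q_r C_r + Q_w C_w)/(Q_r + Q_w)
= (28.8×7.95 + 2.20×2.24)/(28.8 + 2.20) = 233.9/31.00 = 7.545 mg/L.

7.54 mg/L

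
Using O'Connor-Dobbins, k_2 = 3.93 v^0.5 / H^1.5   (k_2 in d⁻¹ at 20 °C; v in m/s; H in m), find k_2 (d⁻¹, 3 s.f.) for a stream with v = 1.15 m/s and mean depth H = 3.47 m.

k_2 ≈ 0.652 d⁻¹

k_2 = 3.93 × 1.15^0.5 / 3.47^1.5 = 3.93 × 1.072 / 6.464 = 0.6520 d⁻¹.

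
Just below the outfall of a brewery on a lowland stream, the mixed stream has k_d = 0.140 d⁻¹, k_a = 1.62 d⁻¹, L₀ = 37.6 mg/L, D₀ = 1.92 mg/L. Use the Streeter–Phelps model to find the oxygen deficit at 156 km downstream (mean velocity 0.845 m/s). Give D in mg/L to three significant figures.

D ≈ 2.59 mg/L

Travel time t = x/v = 156 km / (0.845 m/s) = 156000 m / 0.845 m/s = 184600 s = 2.137 d.
k_d L₀/(k_a−k_d) = 0.140×37.6/(1.62−0.140) = 5.264/1.480 = 3.557 mg/L.
e^(−k_d t) = e^(−0.140×2.137) = 0.7415; e^(−k_a t) = e^(−1.62×2.137) = 0.03138.
D = 3.557 × (0.7415 − 0.03138) + 1.92 × 0.03138 = 2.526 + 0.06025 = 2.586 mg/L.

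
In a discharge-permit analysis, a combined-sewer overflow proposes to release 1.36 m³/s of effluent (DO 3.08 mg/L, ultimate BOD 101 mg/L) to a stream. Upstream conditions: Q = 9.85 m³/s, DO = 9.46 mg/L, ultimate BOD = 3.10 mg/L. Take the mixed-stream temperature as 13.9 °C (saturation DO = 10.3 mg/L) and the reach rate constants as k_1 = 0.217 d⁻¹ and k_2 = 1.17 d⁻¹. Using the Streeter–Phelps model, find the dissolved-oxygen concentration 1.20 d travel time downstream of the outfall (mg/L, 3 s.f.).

Mixed DO = (9.85×9.46 + 1.36×3.08)/(9.85+1.36) = 97.37/11.21 = 8.686 mg/L.
Mixed L₀ = (9.85×3.10 + 1.36×101)/(11.21) = 167.9/11.21 = 14.98 mg/L.
Initial deficit D₀ = C_s − DO₀ = 10.3 − 8.686 = 1.614 mg/L.
D(1.20) = [0.217×14.98/(1.17−0.217)](e^(−0.217×1.20) − e^(−1.17×1.20)) + 1.614 e^(−1.17×1.20)
= 3.410 × (0.7707 − 0.2456) + 1.614 × 0.2456 = 2.187 mg/L.
DO = 10.3 − 2.187 = 8.113 mg/L.

DO ≈ 8.11 mg/L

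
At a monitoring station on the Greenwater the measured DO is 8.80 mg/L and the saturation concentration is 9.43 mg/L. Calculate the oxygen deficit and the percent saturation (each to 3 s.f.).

D = C_s − C = 9.43 − 8.80 = 0.630 mg/L.
% saturation = 8.80/9.43 × 100 = 93.3 %.

D ≈ 0.630 mg/L; 93.3 % saturation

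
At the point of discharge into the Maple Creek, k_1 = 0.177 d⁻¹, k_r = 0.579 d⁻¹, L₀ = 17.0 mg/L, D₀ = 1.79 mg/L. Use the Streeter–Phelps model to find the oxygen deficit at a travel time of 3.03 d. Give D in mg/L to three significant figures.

k_1 L₀/(k_r−k_1) = 0.177×17.0/(0.579−0.177) = 3.009/0.4020 = 7.485 mg/L.
e^(−k_1 t) = e^(−0.177×3.030) = 0.5849; e^(−k_r t) = e^(−0.579×3.030) = 0.1730.
D = 7.485 × (0.5849 − 0.1730) + 1.79 × 0.1730 = 3.083 + 0.3097 = 3.393 mg/L.

D ≈ 3.39 mg/L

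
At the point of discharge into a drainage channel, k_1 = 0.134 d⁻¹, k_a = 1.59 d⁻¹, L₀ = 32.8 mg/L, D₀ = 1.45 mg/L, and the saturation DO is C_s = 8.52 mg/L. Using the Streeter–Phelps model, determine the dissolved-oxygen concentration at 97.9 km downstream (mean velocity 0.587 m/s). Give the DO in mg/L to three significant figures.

Travel time t = x/v = 97.9 km / (0.587 m/s) = 97900 m / 0.587 m/s = 166800 s = 1.930 d.
k_1 L₀/(k_a−k_1) = 0.134×32.8/(1.59−0.134) = 4.395/1.456 = 3.019 mg/L.
e^(−k_1 t) = e^(−0.134×1.930) = 0.7721; e^(−k_a t) = e^(−1.59×1.930) = 0.04646.
D = 3.019 × (0.7721 − 0.04646) + 1.45 × 0.04646 = 2.190 + 0.06736 = 2.258 mg/L.
DO = C_s − D = 8.52 − 2.258 = 6.262 mg/L.

DO ≈ 6.26 mg/L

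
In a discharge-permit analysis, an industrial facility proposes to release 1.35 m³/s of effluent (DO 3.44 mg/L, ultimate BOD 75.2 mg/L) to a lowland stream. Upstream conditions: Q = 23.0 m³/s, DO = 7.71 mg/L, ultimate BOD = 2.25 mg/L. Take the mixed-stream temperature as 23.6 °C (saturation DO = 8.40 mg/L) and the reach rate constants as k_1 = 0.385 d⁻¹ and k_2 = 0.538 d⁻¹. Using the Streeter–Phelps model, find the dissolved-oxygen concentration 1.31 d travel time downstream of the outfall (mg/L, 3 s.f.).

DO ≈ 6.20 mg/L

Mixed DO = (23.0×7.71 + 1.35×3.44)/(23.0+1.35) = 182.0/24.35 = 7.473 mg/L.
Mixed L₀ = (23.0×2.25 + 1.35×75.2)/(24.35) = 153.3/24.35 = 6.294 mg/L.
Initial deficit D₀ = C_s − DO₀ = 8.40 − 7.473 = 0.9267 mg/L.
D(1.31) = [0.385×6.294/(0.538−0.385)](e^(−0.385×1.31) − e^(−0.538×1.31)) + 0.9267 e^(−0.538×1.31)
= 15.84 × (0.6039 − 0.4942) + 0.9267 × 0.4942 = 2.195 mg/L.
DO = 8.40 − 2.195 = 6.205 mg/L.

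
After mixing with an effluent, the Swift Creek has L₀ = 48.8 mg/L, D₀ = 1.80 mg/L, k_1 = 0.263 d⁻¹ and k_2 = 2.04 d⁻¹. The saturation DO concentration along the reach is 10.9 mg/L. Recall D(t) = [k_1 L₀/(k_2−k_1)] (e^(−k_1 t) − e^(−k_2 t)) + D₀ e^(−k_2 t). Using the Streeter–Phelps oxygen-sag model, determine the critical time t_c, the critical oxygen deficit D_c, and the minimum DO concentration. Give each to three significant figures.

t_c ≈ 0.992 d; D_c ≈ 4.85 mg/L; min DO ≈ 6.05 mg/L

t_c = [1/(k_2−k_1)] ln[(k_2/k_1)(1 − D₀(k_2−k_1)/(k_1 L₀))]
= [1/(2.04−0.263)] ln[(2.04/0.263)(1 − 1.80×1.777/(0.263×48.8))]
= (1/1.777) ln[7.757 × 0.7508] = 0.5627 × ln(5.824) = 0.5627 × 1.762 = 0.9915 d.
D_c = (k_1/k_2) L₀ e^(−k_1 t_c) = (0.263/2.04) × 48.8 × e^(−0.263×0.9915) = 0.1289 × 48.8 × 0.7705 = 4.847 mg/L.
Minimum DO = C_s − D_c = 10.9 − 4.847 = 6.053 mg/L.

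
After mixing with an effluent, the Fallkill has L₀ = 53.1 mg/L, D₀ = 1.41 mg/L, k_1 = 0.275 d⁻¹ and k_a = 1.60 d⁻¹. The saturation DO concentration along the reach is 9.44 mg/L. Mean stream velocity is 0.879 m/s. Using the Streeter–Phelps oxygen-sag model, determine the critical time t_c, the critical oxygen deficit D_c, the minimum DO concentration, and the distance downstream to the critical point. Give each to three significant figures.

At the critical point dD/dt = 0, so k_1 L₀ e^(−k_1 t) = k_a D. Substituting D(t) from the Streeter–Phelps equation and solving for t gives
t_c = ln[(k_a/k_1)(1 − D₀(k_a−k_1)/(k_1 L₀))] / (k_a−k_1).
Here k_a−k_1 = 1.325 d⁻¹ and 1 − D₀(k_a−k_1)/(k_1 L₀) = 1 − 1.41×1.325/(0.275×53.1) = 0.8721, so
t_c = ln(5.818 × 0.8721) / 1.325 = 1.624 / 1.325 = 1.226 d.
L(t_c) = L₀ e^(−k_1 t_c) = 53.1 × 0.7139 = 37.91 mg/L, and at the critical point k_a D_c = k_1 L, so D_c = (0.275/1.60) × 37.91 = 6.515 mg/L.
Minimum DO = C_s − D_c = 9.44 − 6.515 = 2.925 mg/L.
x_c = v t_c = 0.879 m/s × 1.226 d × 86400 s/d = 93090 m ≈ 93.1 km.

t_c ≈ 1.23 d; D_c ≈ 6.52 mg/L; min DO ≈ 2.92 mg/L; x_c ≈ 93.1 km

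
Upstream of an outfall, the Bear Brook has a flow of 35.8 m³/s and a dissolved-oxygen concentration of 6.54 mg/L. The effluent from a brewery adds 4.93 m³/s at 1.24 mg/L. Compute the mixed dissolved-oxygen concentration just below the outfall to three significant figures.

5.90 mg/L

Flow-weighted mixing: C = (Q_r C_r + Q_w C_w)/(Q_r + Q_w)
= (35.8×6.54 + 4.93×1.24)/(35.8 + 4.93) = 240.2/40.73 = 5.898 mg/L.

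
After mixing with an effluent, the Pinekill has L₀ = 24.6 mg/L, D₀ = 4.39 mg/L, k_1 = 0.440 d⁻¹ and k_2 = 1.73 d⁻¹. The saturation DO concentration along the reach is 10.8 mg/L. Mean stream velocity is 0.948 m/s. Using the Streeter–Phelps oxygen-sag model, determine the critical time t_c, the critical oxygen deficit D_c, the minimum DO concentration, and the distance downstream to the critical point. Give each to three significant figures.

t_c ≈ 0.487 d; D_c ≈ 5.05 mg/L; min DO ≈ 5.75 mg/L; x_c ≈ 39.9 km

t_c = [1/(k_2−k_1)] ln[(k_2/k_1)(1 − D₀(k_2−k_1)/(k_1 L₀))]
= [1/(1.73−0.440)] ln[(1.73/0.440)(1 − 4.39×1.290/(0.440×24.6))]
= (1/1.290) ln[3.932 × 0.4768] = 0.7752 × ln(1.875) = 0.7752 × 0.6284 = 0.4872 d.
D_c = (k_1/k_2) L₀ e^(−k_1 t_c) = (0.440/1.73) × 24.6 × e^(−0.440×0.4872) = 0.2543 × 24.6 × 0.8071 = 5.050 mg/L.
Minimum DO = C_s − D_c = 10.8 − 5.050 = 5.750 mg/L.
x_c = v t_c = 0.948 m/s × 0.4872 d × 86400 s/d = 39900 m ≈ 39.9 km.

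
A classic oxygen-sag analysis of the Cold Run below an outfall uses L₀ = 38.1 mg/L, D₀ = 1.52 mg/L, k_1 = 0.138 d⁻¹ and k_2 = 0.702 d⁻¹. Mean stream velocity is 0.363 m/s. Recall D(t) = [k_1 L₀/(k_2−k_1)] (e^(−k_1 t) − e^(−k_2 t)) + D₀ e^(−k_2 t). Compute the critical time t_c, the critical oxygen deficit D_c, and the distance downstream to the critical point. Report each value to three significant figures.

With k_2/k_1 = 5.087 and 1 − D₀(k_2−k_1)/(k_1 L₀) = 0.8370,
t_c = ln(5.087 × 0.8370) / (0.702 − 0.138) = ln(4.258) / 0.5640 = 1.449/0.5640 = 2.569 d.
D_c = (k_1/k_2) L₀ e^(−k_1 t_c) = (0.138/0.702) × 38.1 × e^(−0.138×2.569) = 0.1966 × 38.1 × 0.7015 = 5.254 mg/L.
x_c = v t_c = 0.363 m/s × 2.569 d × 86400 s/d = 80560 m ≈ 80.6 km.

t_c ≈ 2.57 d; D_c ≈ 5.25 mg/L; x_c ≈ 80.6 km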